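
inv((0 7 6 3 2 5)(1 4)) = (0 5 2 3 6 7)(1 4)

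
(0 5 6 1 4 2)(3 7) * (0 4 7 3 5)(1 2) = (1 7 5 6 2 4)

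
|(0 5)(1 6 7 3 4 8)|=6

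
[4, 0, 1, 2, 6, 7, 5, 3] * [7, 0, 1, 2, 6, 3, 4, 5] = [6, 7, 0, 1, 4, 5, 3, 2]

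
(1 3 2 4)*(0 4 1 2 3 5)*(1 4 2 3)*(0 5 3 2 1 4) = (0 1 3 4 2)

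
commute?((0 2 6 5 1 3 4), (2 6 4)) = no:(0 2 6 5 1 3 4) * (2 6 4) = (0 6 5 1 3 2 4), (2 6 4) * (0 2 6 5 1 3 4) = (0 2 5 1 3 4 6)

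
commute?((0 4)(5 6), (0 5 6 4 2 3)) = no:(0 4)(5 6) * (0 5 6 4 2 3) = (0 2 3)(4 5), (0 5 6 4 2 3) * (0 4)(5 6) = (0 6)(2 3 4)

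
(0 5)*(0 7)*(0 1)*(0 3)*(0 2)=(0 5 7 1 3 2) 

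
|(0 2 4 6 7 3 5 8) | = 8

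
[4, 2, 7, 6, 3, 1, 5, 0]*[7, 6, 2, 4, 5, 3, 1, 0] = [5, 2, 0, 1, 4, 6, 3, 7]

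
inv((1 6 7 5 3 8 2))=(1 2 8 3 5 7 6)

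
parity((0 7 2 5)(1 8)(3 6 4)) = even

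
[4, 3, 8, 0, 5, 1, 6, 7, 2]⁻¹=[3, 5, 8, 1, 0, 4, 6, 7, 2]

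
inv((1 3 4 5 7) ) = (1 7 5 4 3) 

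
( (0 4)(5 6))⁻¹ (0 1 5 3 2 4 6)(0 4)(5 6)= (0 5 4 1 6 3 2)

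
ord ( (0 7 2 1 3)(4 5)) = 10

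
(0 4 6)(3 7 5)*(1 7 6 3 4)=(0 1 7 5 4 3 6)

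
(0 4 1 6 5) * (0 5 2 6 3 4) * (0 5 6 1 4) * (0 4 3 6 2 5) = (1 6 5 2)(3 4)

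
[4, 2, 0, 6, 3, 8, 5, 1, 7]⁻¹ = [2, 7, 1, 4, 0, 6, 3, 8, 5]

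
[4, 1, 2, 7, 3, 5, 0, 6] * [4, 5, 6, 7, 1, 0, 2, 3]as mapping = [0→1, 1→5, 2→6, 3→3, 4→7, 5→0, 6→4, 7→2]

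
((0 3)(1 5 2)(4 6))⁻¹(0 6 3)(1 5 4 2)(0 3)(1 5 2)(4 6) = (0 3 4)(1 5 2 6)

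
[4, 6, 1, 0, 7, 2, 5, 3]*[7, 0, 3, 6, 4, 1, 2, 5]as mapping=[0→4, 1→2, 2→0, 3→7, 4→5, 5→3, 6→1, 7→6]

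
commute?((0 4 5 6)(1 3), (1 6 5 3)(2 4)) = no:(0 4 5 6)(1 3)*(1 6 5 3)(2 4) = (0 2 4 3 6), (1 6 5 3)(2 4)*(0 4 5 6)(1 3) = (0 4 2 5 1)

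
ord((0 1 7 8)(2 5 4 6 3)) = 20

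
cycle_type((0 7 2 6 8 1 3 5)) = 8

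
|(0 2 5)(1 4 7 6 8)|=15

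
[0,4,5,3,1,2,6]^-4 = [0,1,2,3,4,5,6]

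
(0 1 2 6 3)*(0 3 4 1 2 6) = (0 2)(1 6 4)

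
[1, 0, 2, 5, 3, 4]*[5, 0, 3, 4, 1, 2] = [0, 5, 3, 2, 4, 1] 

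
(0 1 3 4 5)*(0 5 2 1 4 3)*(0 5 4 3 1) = (0 3 1 5 4 2)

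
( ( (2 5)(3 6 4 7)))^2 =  (3 4)(6 7)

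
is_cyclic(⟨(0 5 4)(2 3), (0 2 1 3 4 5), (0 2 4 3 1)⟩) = no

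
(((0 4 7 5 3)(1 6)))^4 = (0 3 5 7 4)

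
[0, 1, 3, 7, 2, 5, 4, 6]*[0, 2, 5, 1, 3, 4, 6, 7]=[0, 2, 1, 7, 5, 4, 3, 6]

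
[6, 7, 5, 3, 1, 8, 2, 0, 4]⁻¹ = [7, 4, 6, 3, 8, 2, 0, 1, 5]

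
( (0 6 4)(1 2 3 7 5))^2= (0 4 6)(1 3 5 2 7)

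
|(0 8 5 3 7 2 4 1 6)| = 9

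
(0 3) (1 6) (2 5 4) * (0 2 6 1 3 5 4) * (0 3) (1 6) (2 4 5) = (0 2 5 3 4 1 6) 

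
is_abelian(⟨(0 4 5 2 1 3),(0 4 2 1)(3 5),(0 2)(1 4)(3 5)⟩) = no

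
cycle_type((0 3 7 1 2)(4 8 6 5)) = 4.5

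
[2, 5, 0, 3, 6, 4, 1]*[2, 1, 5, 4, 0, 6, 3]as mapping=[0→5, 1→6, 2→2, 3→4, 4→3, 5→0, 6→1]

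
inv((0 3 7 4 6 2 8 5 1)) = (0 1 5 8 2 6 4 7 3)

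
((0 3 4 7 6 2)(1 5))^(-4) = (0 4 6)(2 3 7)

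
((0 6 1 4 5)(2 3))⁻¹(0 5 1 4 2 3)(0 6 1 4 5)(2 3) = (0 4 5 3 2 6)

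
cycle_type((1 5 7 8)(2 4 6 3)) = 4^2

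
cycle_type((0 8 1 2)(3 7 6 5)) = 4^2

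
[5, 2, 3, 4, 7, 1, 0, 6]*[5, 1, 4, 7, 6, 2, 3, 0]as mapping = [0→2, 1→4, 2→7, 3→6, 4→0, 5→1, 6→5, 7→3]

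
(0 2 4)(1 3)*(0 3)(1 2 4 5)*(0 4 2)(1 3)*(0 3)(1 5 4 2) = (0 1 2 4 5)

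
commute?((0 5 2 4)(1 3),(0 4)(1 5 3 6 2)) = no:(0 5 2 4)(1 3) * (0 4)(1 5 3 6 2) = (0 3 5 1 6 2),(0 4)(1 5 3 6 2) * (0 5 2 4)(1 3) = (1 2 3 6 4 5)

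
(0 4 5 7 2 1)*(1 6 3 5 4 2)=(0 2 6 3 5 7 1)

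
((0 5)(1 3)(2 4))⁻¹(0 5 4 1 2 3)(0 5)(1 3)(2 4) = (0 2 3 4 1 5)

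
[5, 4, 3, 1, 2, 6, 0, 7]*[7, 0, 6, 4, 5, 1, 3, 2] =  [1, 5, 4, 0, 6, 3, 7, 2]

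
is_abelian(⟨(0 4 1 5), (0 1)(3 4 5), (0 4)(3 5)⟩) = no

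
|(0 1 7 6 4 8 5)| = 7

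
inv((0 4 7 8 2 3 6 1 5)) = (0 5 1 6 3 2 8 7 4)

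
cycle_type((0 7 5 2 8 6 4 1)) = 8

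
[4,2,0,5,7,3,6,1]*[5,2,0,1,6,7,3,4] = [6,0,5,7,4,1,3,2]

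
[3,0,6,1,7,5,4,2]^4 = [3,0,2,1,4,5,6,7]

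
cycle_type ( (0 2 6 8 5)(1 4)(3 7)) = 2^2.5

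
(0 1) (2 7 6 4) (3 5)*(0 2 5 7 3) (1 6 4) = (0 6 1 2 3 7 4 5) 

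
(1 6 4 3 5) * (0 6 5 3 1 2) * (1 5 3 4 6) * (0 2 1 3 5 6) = (0 3 4 6)(1 5)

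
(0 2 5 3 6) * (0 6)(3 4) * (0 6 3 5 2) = (3 6)(4 5)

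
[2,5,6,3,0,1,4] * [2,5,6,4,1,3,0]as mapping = [0→6,1→3,2→0,3→4,4→2,5→5,6→1]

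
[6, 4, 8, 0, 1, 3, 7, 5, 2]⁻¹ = [3, 4, 8, 5, 1, 7, 0, 6, 2]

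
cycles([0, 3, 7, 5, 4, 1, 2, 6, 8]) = (1 3 5)(2 7 6)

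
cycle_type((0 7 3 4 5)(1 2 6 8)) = 4.5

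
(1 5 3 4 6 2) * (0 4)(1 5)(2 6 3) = (0 4 3)(2 5)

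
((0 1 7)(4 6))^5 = (0 7 1)(4 6)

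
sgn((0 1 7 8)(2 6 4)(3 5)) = 1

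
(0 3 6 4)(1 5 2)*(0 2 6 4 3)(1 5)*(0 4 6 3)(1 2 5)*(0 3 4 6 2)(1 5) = (0 6 3 2 5 4 1)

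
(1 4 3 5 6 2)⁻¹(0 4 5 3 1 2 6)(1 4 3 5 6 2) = (0 3 6 5 4 1 2)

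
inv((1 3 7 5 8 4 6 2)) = (1 2 6 4 8 5 7 3)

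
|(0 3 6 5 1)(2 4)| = 10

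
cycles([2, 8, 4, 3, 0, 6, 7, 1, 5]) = (0 2 4)(1 8 5 6 7)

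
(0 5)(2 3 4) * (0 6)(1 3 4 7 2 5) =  (0 1 3 7 2 4 5 6)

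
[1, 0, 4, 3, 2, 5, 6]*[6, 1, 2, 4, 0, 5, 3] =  [1, 6, 0, 4, 2, 5, 3]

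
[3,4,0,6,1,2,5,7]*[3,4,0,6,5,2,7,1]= [6,5,3,7,4,0,2,1]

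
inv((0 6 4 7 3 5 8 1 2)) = (0 2 1 8 5 3 7 4 6)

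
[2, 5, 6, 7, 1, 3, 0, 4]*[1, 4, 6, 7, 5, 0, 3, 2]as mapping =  [0→6, 1→0, 2→3, 3→2, 4→4, 5→7, 6→1, 7→5]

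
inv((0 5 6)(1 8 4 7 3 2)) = (0 6 5)(1 2 3 7 4 8)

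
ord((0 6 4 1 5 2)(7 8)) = 6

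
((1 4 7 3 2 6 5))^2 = (1 7 2 5 4 3 6)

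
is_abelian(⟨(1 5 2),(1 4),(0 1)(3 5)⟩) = no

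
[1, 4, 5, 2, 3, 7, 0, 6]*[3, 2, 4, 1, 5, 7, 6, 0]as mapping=[0→2, 1→5, 2→7, 3→4, 4→1, 5→0, 6→3, 7→6]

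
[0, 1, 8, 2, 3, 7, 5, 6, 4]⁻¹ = [0, 1, 3, 4, 8, 6, 7, 5, 2]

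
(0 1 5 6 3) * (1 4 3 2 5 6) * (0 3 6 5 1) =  (0 4 6 2 1 5)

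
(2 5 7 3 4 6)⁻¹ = (2 6 4 3 7 5)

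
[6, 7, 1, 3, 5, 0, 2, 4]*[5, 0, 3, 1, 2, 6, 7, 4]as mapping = [0→7, 1→4, 2→0, 3→1, 4→6, 5→5, 6→3, 7→2]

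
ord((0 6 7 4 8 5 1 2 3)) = 9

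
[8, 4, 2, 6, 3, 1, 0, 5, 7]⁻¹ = [6, 5, 2, 4, 1, 7, 3, 8, 0]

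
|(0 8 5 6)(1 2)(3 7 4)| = 12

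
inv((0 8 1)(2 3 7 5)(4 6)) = (0 1 8)(2 5 7 3)(4 6)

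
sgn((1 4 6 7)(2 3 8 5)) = 1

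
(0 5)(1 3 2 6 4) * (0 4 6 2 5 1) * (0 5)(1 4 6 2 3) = (0 4 5 6 2 3)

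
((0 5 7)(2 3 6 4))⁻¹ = (0 7 5)(2 4 6 3)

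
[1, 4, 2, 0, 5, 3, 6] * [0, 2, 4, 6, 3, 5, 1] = [2, 3, 4, 0, 5, 6, 1]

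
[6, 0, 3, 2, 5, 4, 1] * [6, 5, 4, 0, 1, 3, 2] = [2, 6, 0, 4, 3, 1, 5]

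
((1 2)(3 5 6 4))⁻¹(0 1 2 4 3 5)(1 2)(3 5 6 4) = (0 2 1 3 5 6)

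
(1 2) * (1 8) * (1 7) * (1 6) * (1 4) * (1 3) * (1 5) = (1 2 8 7 6 4 3 5)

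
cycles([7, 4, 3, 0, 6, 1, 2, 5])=(0 7 5 1 4 6 2 3)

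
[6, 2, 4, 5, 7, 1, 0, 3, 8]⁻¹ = [6, 5, 1, 7, 2, 3, 0, 4, 8]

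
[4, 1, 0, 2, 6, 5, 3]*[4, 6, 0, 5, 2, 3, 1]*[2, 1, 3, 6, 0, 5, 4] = [3, 4, 0, 2, 1, 6, 5]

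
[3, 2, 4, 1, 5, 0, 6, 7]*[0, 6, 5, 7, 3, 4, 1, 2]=[7, 5, 3, 6, 4, 0, 1, 2]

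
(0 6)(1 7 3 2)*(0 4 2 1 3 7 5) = (0 6 4 2 3 1 5)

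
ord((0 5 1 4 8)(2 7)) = 10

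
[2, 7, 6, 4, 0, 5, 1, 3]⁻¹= [4, 6, 0, 7, 3, 5, 2, 1]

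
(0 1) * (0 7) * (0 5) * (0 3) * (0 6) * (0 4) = (0 1 7 5 3 6 4)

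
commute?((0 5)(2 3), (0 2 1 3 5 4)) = no:(0 5)(2 3)*(0 2 1 3 5 4) = (0 4)(1 3)(2 5), (0 2 1 3 5 4)*(0 5)(2 3) = (0 3)(1 2)(4 5)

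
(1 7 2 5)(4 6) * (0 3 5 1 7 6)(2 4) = (0 3 5 7 4)(1 6 2)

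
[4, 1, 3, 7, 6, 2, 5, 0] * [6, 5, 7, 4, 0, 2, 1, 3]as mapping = [0→0, 1→5, 2→4, 3→3, 4→1, 5→7, 6→2, 7→6]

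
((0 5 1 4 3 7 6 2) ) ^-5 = (0 4 6 5 3 2 1 7) 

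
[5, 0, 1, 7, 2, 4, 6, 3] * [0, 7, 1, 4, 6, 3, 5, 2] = [3, 0, 7, 2, 1, 6, 5, 4]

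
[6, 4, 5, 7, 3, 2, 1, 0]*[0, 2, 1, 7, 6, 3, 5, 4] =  [5, 6, 3, 4, 7, 1, 2, 0]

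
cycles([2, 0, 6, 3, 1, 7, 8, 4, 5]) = (0 2 6 8 5 7 4 1)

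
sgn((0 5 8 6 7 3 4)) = 1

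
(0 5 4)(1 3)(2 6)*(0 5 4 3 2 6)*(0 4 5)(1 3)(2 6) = (0 5 1 6 2 4)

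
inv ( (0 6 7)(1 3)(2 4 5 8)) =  (0 7 6)(1 3)(2 8 5 4)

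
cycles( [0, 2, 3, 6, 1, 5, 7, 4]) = (1 2 3 6 7 4)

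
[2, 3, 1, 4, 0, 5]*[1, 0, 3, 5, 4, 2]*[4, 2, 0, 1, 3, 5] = [1, 5, 4, 3, 2, 0]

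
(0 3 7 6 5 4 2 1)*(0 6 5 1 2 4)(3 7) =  (0 7 5)(1 6)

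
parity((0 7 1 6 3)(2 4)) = odd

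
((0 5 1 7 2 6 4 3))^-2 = (0 4 2 1)(3 6 7 5)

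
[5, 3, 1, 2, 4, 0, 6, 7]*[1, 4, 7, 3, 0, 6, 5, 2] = [6, 3, 4, 7, 0, 1, 5, 2]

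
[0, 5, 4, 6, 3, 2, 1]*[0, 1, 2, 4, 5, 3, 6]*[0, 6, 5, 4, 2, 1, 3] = [0, 4, 1, 3, 2, 5, 6] 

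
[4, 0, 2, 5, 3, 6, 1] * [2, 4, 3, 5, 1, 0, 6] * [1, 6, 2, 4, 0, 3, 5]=[6, 2, 4, 1, 3, 5, 0]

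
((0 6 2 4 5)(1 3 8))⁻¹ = (0 5 4 2 6)(1 8 3)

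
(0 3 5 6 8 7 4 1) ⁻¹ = (0 1 4 7 8 6 5 3) 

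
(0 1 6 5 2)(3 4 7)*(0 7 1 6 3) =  (0 6 5 2 7)(1 3 4)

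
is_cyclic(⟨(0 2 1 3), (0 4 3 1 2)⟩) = no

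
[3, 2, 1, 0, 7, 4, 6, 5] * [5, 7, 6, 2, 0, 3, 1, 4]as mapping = [0→2, 1→6, 2→7, 3→5, 4→4, 5→0, 6→1, 7→3]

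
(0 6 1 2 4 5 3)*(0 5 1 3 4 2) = (0 6 3 5 4 1)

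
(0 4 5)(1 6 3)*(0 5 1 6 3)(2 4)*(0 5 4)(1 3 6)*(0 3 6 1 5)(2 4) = (0 4 6)(2 3 5)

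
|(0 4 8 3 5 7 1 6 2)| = 9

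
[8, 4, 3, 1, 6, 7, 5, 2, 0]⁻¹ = [8, 3, 7, 2, 1, 6, 4, 5, 0]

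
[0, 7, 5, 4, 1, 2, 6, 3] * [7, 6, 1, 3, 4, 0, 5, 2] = [7, 2, 0, 4, 6, 1, 5, 3]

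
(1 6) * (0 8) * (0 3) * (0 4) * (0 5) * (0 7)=(0 8 3 4 5 7)(1 6)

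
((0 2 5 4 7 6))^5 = (0 6 7 4 5 2)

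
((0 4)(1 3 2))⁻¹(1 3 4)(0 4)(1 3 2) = (0 3 2)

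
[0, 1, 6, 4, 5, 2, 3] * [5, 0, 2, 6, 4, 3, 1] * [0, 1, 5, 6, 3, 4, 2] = [4, 0, 1, 3, 6, 5, 2]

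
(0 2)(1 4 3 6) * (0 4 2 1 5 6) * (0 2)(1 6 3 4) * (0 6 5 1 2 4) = (0 5 3 4)(1 6)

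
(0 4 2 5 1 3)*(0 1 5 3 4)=(1 4 2 3)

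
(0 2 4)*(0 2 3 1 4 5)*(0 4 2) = (0 3 1 2 5 4)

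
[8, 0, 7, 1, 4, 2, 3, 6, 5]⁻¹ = [1, 3, 5, 6, 4, 8, 7, 2, 0]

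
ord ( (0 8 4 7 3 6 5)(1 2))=14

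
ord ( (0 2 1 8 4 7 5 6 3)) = 9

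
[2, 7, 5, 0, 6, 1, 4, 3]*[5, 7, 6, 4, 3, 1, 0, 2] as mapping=[0→6, 1→2, 2→1, 3→5, 4→0, 5→7, 6→3, 7→4] 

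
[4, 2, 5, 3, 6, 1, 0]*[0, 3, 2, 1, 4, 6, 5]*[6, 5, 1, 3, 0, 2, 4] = [0, 1, 4, 5, 2, 3, 6]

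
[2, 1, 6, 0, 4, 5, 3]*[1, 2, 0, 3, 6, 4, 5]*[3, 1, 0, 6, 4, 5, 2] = [3, 0, 5, 1, 2, 4, 6]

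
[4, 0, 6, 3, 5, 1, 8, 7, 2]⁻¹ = [1, 5, 8, 3, 0, 4, 2, 7, 6]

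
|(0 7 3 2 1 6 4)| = 7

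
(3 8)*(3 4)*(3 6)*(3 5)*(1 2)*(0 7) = (0 7)(1 2)(3 8 4 6 5)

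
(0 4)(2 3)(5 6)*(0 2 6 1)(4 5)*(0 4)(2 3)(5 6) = (0 6)(1 4 3 5)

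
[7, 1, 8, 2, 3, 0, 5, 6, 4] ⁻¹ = [5, 1, 3, 4, 8, 6, 7, 0, 2] 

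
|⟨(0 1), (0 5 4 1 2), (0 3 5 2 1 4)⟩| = 720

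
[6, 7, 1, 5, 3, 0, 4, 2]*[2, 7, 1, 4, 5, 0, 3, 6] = [3, 6, 7, 0, 4, 2, 5, 1]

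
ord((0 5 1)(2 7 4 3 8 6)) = 6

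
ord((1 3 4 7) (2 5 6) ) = 12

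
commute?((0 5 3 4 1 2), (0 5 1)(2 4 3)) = no:(0 5 3 4 1 2) * (0 5 1)(2 4 3) = (0 1 4)(2 5), (0 5 1)(2 4 3) * (0 5 3 4 1 2) = (0 3)(1 5 2)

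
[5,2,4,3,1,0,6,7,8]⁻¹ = [5,4,1,3,2,0,6,7,8]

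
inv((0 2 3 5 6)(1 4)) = (0 6 5 3 2)(1 4)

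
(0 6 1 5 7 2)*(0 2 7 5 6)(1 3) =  (1 6 3)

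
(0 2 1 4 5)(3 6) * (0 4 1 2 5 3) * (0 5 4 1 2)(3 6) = (0 4 6 5 1 2)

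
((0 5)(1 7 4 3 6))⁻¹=(0 5)(1 6 3 4 7)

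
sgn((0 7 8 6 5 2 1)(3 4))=-1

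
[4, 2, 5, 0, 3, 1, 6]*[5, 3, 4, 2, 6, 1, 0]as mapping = [0→6, 1→4, 2→1, 3→5, 4→2, 5→3, 6→0]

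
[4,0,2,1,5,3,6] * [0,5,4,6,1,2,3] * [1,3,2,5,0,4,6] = [3,1,0,4,2,6,5]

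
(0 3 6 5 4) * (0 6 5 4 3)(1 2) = (1 2)(3 5)(4 6)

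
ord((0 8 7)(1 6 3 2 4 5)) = 6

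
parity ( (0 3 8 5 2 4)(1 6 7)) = odd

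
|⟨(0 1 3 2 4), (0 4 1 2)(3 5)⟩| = 360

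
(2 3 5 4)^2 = (2 5)(3 4)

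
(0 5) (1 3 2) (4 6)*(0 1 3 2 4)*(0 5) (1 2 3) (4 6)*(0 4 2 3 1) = (0 4 2) (3 6 5) 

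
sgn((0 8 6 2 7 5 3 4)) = -1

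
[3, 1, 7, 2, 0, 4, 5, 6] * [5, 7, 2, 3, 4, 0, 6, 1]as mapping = [0→3, 1→7, 2→1, 3→2, 4→5, 5→4, 6→0, 7→6]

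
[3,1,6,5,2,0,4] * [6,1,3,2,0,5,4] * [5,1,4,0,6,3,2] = [4,1,6,3,0,2,5]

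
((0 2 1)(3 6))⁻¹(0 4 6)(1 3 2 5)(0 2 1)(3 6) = (0 6 1 5)(2 4 3)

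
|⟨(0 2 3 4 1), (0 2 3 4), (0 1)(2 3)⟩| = 120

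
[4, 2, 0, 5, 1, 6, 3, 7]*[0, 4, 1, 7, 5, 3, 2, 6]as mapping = [0→5, 1→1, 2→0, 3→3, 4→4, 5→2, 6→7, 7→6]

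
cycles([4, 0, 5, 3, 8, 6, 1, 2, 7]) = (0 4 8 7 2 5 6 1)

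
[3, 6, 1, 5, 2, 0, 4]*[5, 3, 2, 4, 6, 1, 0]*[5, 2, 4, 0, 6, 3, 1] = [6, 5, 0, 2, 4, 3, 1]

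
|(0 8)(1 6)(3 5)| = 2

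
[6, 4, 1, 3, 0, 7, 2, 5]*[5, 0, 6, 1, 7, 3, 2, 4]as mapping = [0→2, 1→7, 2→0, 3→1, 4→5, 5→4, 6→6, 7→3]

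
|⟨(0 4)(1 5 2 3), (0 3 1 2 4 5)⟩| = 720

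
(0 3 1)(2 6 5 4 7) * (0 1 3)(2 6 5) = (2 5 4 7 6)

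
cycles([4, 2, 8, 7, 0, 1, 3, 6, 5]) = (0 4)(1 2 8 5)(3 7 6)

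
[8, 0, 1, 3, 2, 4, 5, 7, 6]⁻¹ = [1, 2, 4, 3, 5, 6, 8, 7, 0]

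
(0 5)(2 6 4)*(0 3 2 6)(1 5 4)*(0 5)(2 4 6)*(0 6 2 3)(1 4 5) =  (0 2 1 6 4 3 5)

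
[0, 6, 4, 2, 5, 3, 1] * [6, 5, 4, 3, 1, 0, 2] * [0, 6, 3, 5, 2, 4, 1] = [1, 3, 6, 2, 0, 5, 4]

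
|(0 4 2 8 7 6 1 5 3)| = 9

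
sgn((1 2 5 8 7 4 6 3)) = -1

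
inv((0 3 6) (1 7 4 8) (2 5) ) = (0 6 3) (1 8 4 7) (2 5) 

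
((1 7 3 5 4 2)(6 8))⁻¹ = (1 2 4 5 3 7)(6 8)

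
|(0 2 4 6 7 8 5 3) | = 8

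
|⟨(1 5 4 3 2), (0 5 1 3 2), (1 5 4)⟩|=360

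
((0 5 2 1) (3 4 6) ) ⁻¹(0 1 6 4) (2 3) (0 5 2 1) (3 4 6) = (0 3 6 5) (1 4) 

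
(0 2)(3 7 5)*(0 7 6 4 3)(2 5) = (0 5)(2 7)(3 6 4)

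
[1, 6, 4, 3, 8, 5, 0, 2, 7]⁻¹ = [6, 0, 7, 3, 2, 5, 1, 8, 4]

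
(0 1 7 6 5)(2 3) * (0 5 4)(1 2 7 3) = (0 2 1 3 7 6 4)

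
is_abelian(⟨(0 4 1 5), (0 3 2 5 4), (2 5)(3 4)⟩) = no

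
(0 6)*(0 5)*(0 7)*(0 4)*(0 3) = (0 6 5 7 4 3)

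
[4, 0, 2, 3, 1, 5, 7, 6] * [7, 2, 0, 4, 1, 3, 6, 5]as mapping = [0→1, 1→7, 2→0, 3→4, 4→2, 5→3, 6→5, 7→6]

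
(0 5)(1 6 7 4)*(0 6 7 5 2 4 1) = (0 2 4)(1 7)(5 6)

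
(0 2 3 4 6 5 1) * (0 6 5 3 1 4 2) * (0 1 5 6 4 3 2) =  (0 1 4 6 2 5 3)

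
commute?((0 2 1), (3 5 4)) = yes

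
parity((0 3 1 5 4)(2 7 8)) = even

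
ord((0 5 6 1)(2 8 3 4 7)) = 20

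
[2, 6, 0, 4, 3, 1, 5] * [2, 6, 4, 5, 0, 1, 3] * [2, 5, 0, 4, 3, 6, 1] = [3, 4, 0, 2, 6, 1, 5] 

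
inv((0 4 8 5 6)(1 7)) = (0 6 5 8 4)(1 7)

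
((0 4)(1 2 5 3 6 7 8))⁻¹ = (0 4)(1 8 7 6 3 5 2)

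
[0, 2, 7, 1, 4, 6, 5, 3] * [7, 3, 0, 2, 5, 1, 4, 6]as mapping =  [0→7, 1→0, 2→6, 3→3, 4→5, 5→4, 6→1, 7→2]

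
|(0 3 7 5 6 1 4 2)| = 8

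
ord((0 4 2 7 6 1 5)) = 7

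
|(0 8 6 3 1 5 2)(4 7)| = 14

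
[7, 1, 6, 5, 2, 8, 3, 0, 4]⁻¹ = [7, 1, 4, 6, 8, 3, 2, 0, 5]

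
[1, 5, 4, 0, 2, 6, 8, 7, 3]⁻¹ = [3, 0, 4, 8, 2, 1, 5, 7, 6]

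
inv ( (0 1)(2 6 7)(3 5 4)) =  (0 1)(2 7 6)(3 4 5)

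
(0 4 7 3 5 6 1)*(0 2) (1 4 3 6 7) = (0 3 5 7 6 4 1 2) 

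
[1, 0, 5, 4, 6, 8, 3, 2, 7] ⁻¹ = [1, 0, 7, 6, 3, 2, 4, 8, 5] 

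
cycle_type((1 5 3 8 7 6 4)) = 7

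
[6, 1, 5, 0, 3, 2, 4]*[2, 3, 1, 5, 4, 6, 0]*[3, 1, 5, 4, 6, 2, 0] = [3, 4, 0, 5, 2, 1, 6]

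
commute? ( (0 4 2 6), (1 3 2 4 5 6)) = no: (0 4 2 6) * (1 3 2 4 5 6) = (0 5 6)(1 3 2), (1 3 2 4 5 6) * (0 4 2 6) = (0 4 5)(1 3 6)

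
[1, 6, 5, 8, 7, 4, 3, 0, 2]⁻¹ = [7, 0, 8, 6, 5, 2, 1, 4, 3]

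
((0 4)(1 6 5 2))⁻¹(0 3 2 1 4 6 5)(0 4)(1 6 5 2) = (0 5 2 4 3 1 6)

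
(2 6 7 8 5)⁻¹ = (2 5 8 7 6)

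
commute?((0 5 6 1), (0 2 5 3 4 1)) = no:(0 5 6 1)*(0 2 5 3 4 1) = (0 3 4 1 2 5 6), (0 2 5 3 4 1)*(0 5 6 1) = (0 2 6 1 5 3 4)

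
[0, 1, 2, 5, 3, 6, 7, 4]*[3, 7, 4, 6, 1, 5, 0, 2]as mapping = [0→3, 1→7, 2→4, 3→5, 4→6, 5→0, 6→2, 7→1]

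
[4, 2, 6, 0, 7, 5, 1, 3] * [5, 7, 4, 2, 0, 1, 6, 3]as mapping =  [0→0, 1→4, 2→6, 3→5, 4→3, 5→1, 6→7, 7→2]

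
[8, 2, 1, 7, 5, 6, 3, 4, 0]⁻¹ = [8, 2, 1, 6, 7, 4, 5, 3, 0]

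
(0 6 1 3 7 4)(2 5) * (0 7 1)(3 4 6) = (0 3 1 4 7 6)(2 5)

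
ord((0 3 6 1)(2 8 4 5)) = 4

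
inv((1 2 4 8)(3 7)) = (1 8 4 2)(3 7)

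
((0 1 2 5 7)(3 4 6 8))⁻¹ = (0 7 5 2 1)(3 8 6 4)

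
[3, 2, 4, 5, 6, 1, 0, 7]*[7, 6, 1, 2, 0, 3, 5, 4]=[2, 1, 0, 3, 5, 6, 7, 4]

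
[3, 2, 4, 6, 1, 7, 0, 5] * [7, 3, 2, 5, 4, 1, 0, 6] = [5, 2, 4, 0, 3, 6, 7, 1]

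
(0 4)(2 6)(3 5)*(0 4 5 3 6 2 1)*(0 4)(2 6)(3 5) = (0 3 5 2 6 1 4)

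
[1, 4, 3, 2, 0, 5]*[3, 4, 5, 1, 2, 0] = [4, 2, 1, 5, 3, 0]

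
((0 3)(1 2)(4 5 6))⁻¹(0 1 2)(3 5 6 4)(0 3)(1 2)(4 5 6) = (0 6 4 5)(1 3 2)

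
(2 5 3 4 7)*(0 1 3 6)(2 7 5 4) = (0 1 3 2 4 5 6)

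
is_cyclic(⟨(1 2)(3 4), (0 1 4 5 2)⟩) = no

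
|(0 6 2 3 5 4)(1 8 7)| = 6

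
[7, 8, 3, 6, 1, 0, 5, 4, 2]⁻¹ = [5, 4, 8, 2, 7, 6, 3, 0, 1]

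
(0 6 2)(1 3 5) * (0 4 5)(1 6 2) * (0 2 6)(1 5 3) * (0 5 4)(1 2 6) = (0 1 2)(3 6 4)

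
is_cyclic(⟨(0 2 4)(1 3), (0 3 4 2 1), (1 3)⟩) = no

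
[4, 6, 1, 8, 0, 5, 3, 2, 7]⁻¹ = [4, 2, 7, 6, 0, 5, 1, 8, 3]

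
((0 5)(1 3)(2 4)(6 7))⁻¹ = (0 5)(1 3)(2 4)(6 7)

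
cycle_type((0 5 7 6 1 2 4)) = 7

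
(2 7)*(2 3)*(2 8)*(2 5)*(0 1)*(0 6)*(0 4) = (0 1 6 4)(2 7 3 8 5)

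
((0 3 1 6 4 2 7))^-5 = (0 1 4 7 3 6 2)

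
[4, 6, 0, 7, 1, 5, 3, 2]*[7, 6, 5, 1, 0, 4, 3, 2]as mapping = [0→0, 1→3, 2→7, 3→2, 4→6, 5→4, 6→1, 7→5]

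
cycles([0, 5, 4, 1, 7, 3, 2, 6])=(1 5 3)(2 4 7 6)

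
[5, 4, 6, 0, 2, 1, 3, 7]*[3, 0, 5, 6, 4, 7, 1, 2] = [7, 4, 1, 3, 5, 0, 6, 2]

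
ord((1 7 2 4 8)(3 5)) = 10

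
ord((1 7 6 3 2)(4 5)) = 10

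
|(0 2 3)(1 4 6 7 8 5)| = 6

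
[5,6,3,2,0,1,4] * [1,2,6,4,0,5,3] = [5,3,4,6,1,2,0]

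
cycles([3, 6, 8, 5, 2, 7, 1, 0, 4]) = (0 3 5 7)(1 6)(2 8 4)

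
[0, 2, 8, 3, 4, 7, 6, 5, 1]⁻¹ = [0, 8, 1, 3, 4, 7, 6, 5, 2]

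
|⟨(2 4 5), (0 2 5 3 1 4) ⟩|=720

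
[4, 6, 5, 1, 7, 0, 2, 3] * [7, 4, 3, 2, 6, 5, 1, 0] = [6, 1, 5, 4, 0, 7, 3, 2]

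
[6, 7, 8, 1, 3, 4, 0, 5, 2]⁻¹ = [6, 3, 8, 4, 5, 7, 0, 1, 2]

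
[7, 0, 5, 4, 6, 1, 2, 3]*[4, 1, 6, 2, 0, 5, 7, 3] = [3, 4, 5, 0, 7, 1, 6, 2]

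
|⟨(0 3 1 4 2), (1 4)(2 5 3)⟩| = 720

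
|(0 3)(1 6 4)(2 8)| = 6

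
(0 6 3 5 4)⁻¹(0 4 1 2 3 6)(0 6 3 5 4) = (0 1 2 5 3 6)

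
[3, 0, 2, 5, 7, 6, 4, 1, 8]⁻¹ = [1, 7, 2, 0, 6, 3, 5, 4, 8]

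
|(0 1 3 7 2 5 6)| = 7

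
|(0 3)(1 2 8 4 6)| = 10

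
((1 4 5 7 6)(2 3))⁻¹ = (1 6 7 5 4)(2 3)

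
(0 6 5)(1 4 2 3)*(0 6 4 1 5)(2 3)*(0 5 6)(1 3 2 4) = (0 1 3 6 5)(2 4)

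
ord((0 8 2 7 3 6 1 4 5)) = 9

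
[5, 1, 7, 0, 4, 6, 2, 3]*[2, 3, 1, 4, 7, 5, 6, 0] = [5, 3, 0, 2, 7, 6, 1, 4]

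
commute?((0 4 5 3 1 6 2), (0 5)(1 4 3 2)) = no:(0 4 5 3 1 6 2) * (0 5)(1 4 3 2) = (0 3 4)(1 6)(2 5), (0 5)(1 4 3 2) * (0 4 5 3 1 6 2) = (0 3)(1 5 4)(2 6)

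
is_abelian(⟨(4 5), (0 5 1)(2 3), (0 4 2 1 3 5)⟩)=no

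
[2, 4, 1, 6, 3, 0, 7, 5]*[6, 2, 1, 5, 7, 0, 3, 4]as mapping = [0→1, 1→7, 2→2, 3→3, 4→5, 5→6, 6→4, 7→0]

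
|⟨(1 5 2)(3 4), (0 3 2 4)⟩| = 720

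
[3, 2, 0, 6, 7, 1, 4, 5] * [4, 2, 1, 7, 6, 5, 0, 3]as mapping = [0→7, 1→1, 2→4, 3→0, 4→3, 5→2, 6→6, 7→5]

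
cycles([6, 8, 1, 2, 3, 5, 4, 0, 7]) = (0 6 4 3 2 1 8 7)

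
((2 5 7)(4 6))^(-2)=(2 5 7)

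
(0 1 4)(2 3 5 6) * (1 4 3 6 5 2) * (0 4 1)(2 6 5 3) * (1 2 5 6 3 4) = (0 2 6)(1 5 4)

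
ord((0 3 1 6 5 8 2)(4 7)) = 14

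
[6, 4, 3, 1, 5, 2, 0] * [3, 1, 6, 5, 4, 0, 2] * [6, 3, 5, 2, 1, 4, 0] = [5, 1, 4, 3, 6, 0, 2]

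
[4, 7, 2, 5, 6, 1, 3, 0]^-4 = [3, 4, 2, 7, 5, 0, 1, 6]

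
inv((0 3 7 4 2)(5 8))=(0 2 4 7 3)(5 8)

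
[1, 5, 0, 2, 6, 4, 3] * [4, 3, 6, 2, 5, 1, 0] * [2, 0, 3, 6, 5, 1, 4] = [6, 0, 5, 4, 2, 1, 3]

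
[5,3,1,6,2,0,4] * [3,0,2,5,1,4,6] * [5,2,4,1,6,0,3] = [6,0,5,3,4,1,2]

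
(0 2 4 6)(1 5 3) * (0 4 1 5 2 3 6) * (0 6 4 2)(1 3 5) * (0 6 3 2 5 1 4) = (0 1 6 5)(3 4)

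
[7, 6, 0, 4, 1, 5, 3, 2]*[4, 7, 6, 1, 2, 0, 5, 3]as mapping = [0→3, 1→5, 2→4, 3→2, 4→7, 5→0, 6→1, 7→6]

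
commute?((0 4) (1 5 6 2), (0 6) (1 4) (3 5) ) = no:(0 4) (1 5 6 2) * (0 6) (1 4) (3 5) = (0 1 3 5) (2 4 6), (0 6) (1 4) (3 5) * (0 4) (1 5 6 2) = (0 2 1) (3 6 4 5) 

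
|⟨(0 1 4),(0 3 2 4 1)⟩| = 60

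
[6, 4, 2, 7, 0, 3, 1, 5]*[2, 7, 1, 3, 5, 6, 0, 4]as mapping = [0→0, 1→5, 2→1, 3→4, 4→2, 5→3, 6→7, 7→6]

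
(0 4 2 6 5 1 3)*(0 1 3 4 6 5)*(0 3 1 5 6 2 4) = (0 2 6 3 5 1)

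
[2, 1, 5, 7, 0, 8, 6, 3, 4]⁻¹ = [4, 1, 0, 7, 8, 2, 6, 3, 5]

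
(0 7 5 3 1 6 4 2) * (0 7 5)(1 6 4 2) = (0 5 3 6 2 7)(1 4)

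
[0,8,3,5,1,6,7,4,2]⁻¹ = [0,4,8,2,7,3,5,6,1]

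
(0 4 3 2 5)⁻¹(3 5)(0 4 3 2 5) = (0 2)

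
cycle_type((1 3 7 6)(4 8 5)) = 3.4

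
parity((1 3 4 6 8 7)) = odd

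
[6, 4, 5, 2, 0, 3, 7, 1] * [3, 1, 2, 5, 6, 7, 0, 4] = [0, 6, 7, 2, 3, 5, 4, 1] 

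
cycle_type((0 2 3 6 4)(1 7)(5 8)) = 2^2.5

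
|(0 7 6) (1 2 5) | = 3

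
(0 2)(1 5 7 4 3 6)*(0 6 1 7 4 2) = (1 5 4 3)(2 6 7)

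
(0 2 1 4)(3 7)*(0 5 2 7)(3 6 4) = (0 7 6 4 5 2 1 3)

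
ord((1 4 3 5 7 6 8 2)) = 8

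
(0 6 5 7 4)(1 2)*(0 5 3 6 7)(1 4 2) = (0 7 2 4 5)(3 6)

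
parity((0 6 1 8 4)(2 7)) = odd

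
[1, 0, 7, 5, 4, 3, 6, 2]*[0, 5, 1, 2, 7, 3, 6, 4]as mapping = [0→5, 1→0, 2→4, 3→3, 4→7, 5→2, 6→6, 7→1]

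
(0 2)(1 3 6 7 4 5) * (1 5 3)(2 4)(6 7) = (0 4 3 7 2)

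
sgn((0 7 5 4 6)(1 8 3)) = 1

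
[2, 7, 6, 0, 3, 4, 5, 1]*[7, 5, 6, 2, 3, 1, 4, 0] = [6, 0, 4, 7, 2, 3, 1, 5]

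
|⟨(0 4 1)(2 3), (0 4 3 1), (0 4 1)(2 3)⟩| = 120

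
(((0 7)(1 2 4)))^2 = (1 4 2)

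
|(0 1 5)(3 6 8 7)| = 12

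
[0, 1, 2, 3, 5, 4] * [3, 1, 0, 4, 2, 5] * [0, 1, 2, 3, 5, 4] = [3, 1, 0, 5, 4, 2]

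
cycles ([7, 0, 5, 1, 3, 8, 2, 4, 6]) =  (0 7 4 3 1) (2 5 8 6) 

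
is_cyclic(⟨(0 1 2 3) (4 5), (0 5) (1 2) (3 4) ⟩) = no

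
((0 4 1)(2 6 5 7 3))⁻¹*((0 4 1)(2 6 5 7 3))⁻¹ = (0 4 1)(2 7 6 3 5)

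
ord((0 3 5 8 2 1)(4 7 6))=6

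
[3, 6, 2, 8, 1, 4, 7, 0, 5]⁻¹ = [7, 4, 2, 0, 5, 8, 1, 6, 3]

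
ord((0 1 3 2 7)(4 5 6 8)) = 20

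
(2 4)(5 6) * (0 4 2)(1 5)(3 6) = (0 4)(1 5 3 6)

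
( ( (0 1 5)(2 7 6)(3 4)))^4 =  (0 1 5)(2 7 6)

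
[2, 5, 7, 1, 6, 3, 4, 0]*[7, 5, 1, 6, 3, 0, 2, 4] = [1, 0, 4, 5, 2, 6, 3, 7]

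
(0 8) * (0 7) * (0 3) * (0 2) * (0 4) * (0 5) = (0 8 7 3 2 4 5)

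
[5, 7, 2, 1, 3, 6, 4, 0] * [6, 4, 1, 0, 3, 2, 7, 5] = [2, 5, 1, 4, 0, 7, 3, 6]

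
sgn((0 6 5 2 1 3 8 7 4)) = 1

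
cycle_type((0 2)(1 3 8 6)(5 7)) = 2^2.4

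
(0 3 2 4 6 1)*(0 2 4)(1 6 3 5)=(0 5 1 2)(3 4)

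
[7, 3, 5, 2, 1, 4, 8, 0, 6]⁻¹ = [7, 4, 3, 1, 5, 2, 8, 0, 6]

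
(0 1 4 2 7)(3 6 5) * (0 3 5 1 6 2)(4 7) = (0 6 1 7 3 2 4)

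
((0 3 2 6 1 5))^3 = (0 6)(1 3)(2 5)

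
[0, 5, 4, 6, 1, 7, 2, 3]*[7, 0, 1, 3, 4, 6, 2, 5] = [7, 6, 4, 2, 0, 5, 1, 3]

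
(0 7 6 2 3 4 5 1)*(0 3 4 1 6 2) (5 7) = (0 5 6) (1 3) (2 4 7) 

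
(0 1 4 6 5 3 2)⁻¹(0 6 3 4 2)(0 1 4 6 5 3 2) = (0 1 5 2 6)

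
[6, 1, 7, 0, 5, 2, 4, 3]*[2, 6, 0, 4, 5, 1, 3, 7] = [3, 6, 7, 2, 1, 0, 5, 4]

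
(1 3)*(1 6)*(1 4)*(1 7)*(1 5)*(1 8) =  (1 3 6 4 7 5 8)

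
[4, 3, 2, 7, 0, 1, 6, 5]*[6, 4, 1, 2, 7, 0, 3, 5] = [7, 2, 1, 5, 6, 4, 3, 0]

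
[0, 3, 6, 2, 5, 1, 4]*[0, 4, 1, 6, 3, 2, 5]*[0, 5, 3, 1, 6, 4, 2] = [0, 2, 4, 5, 3, 6, 1]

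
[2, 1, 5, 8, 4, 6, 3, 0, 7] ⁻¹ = [7, 1, 0, 6, 4, 2, 5, 8, 3] 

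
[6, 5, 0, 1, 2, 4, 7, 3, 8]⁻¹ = [2, 3, 4, 7, 5, 1, 0, 6, 8]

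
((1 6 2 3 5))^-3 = (1 2 5 6 3)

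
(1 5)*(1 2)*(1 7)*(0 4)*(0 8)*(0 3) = (0 4 8 3)(1 5 2 7)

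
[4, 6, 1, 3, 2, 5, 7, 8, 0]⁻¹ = [8, 2, 4, 3, 0, 5, 1, 6, 7]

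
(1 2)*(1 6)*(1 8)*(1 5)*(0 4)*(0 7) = (0 4 7)(1 2 6 8 5)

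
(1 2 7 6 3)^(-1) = (1 3 6 7 2)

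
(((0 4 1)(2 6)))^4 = (0 4 1)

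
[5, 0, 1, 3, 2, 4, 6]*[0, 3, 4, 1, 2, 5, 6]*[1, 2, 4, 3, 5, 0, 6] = [0, 1, 3, 2, 5, 4, 6]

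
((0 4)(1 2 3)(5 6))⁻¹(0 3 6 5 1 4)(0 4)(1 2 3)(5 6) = (0 4 1 5 6 2)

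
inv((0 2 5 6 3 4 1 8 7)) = (0 7 8 1 4 3 6 5 2)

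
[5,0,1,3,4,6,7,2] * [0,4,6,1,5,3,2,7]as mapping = [0→3,1→0,2→4,3→1,4→5,5→2,6→7,7→6]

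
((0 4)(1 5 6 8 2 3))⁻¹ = (0 4)(1 3 2 8 6 5)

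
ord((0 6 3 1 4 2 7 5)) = 8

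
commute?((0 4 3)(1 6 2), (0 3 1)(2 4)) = no:(0 4 3)(1 6 2)*(0 3 1)(2 4) = (0 2)(1 6 4), (0 3 1)(2 4)*(0 4 3)(1 6 2) = (1 4)(2 3 6)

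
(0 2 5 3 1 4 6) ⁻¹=(0 6 4 1 3 5 2) 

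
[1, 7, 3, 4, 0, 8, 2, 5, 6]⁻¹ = [4, 0, 6, 2, 3, 7, 8, 1, 5]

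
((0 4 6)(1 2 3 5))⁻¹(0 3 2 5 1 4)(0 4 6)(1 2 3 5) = (1 2 6 4 5 3)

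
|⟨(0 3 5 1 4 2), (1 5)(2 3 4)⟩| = 720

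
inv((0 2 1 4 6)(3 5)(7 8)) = (0 6 4 1 2)(3 5)(7 8)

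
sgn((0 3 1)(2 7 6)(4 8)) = -1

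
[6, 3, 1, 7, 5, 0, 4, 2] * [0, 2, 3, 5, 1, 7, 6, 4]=[6, 5, 2, 4, 7, 0, 1, 3]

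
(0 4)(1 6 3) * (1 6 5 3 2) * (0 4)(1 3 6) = (1 5 6 2 3)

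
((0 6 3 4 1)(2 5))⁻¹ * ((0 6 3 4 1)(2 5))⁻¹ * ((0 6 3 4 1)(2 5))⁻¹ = (0 3 1 6 4)(2 5)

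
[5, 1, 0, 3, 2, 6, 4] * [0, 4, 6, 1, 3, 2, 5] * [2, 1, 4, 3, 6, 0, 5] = [4, 6, 2, 1, 5, 0, 3]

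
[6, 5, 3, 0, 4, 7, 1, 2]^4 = [7, 3, 1, 5, 4, 0, 2, 6]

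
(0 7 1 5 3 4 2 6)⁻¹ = (0 6 2 4 3 5 1 7)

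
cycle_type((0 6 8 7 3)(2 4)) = 2.5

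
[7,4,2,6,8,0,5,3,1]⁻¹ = [5,8,2,7,1,6,3,0,4]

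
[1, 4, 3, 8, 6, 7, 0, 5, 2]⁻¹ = [6, 0, 8, 2, 1, 7, 4, 5, 3]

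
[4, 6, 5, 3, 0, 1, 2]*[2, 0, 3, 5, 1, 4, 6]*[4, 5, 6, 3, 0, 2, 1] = [5, 1, 0, 2, 6, 4, 3]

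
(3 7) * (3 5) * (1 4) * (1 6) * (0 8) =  (0 8)(1 4 6)(3 7 5)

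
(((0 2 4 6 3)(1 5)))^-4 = (0 2 4 6 3)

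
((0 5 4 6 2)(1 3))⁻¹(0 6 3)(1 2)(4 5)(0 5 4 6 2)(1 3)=(0 3)(1 5 2)(4 6)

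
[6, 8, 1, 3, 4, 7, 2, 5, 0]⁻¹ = [8, 2, 6, 3, 4, 7, 0, 5, 1]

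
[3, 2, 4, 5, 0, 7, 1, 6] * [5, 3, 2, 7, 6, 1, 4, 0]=[7, 2, 6, 1, 5, 0, 3, 4]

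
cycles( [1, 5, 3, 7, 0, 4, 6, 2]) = (0 1 5 4)(2 3 7)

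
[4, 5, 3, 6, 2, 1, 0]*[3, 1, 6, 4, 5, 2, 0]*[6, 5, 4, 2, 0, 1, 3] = [1, 4, 0, 6, 3, 5, 2]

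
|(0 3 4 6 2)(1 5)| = 10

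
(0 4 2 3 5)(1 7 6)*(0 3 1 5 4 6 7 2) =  (0 6 5 3 4)(1 2)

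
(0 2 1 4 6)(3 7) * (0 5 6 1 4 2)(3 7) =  (1 2 4)(5 6)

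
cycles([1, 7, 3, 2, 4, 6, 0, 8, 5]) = (0 1 7 8 5 6)(2 3)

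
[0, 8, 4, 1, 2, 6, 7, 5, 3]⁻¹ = [0, 3, 4, 8, 2, 7, 5, 6, 1]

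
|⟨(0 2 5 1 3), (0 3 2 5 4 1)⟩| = 720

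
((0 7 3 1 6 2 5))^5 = (0 2 1 7 5 6 3)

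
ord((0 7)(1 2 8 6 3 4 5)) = 14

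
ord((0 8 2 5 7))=5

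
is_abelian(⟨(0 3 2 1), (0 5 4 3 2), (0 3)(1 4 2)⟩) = no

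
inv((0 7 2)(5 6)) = (0 2 7)(5 6)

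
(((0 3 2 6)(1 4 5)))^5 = (0 3 2 6)(1 5 4)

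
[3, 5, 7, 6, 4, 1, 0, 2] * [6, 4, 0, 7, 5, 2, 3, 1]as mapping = [0→7, 1→2, 2→1, 3→3, 4→5, 5→4, 6→6, 7→0]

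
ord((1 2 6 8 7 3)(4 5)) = 6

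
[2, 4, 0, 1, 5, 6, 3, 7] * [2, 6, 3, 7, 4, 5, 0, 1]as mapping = [0→3, 1→4, 2→2, 3→6, 4→5, 5→0, 6→7, 7→1]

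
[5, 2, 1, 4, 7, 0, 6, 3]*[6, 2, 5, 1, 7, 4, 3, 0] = [4, 5, 2, 7, 0, 6, 3, 1]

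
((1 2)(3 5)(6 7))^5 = (1 2)(3 5)(6 7)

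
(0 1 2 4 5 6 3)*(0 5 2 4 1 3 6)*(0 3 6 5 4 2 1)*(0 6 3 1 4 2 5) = (0 3 2 6)(1 5)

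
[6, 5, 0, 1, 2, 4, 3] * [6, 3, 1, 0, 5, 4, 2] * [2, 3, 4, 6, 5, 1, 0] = [4, 5, 0, 6, 3, 1, 2]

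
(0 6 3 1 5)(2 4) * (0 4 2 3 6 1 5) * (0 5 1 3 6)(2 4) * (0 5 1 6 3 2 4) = (0 2)(3 6 5 4)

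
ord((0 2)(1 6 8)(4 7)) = 6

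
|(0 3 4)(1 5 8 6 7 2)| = 6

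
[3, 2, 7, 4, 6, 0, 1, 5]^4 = [1, 0, 3, 2, 7, 6, 5, 4]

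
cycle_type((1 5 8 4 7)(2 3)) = 2.5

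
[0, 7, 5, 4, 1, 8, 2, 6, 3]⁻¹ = [0, 4, 6, 8, 3, 2, 7, 1, 5]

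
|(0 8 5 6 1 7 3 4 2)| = 9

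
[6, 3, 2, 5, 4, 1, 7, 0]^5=[7, 5, 2, 1, 4, 3, 0, 6]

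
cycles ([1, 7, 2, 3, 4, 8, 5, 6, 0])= (0 1 7 6 5 8)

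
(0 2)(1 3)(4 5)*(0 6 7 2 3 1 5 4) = (0 3 5)(2 6 7)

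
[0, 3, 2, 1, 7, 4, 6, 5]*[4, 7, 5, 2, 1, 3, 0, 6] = [4, 2, 5, 7, 6, 1, 0, 3]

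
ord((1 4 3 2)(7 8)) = 4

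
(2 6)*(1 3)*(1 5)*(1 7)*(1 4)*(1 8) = (1 3 5 7 4 8) (2 6) 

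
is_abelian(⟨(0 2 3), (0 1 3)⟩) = no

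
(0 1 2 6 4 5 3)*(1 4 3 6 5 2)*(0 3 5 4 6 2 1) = (0 6 5 2 4 1)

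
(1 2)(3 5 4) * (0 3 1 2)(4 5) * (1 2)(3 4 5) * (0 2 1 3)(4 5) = (0 5)(1 2 3 4)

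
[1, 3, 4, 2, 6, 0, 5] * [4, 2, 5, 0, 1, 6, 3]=[2, 0, 1, 5, 3, 4, 6]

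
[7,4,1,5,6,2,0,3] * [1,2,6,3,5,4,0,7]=[7,5,2,4,0,6,1,3]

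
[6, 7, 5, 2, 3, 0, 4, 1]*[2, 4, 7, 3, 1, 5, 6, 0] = [6, 0, 5, 7, 3, 2, 1, 4]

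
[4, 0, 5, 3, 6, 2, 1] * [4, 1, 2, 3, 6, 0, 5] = [6, 4, 0, 3, 5, 2, 1]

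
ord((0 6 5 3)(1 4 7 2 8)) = 20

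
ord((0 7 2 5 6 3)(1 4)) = 6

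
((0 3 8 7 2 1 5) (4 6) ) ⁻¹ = (0 5 1 2 7 8 3) (4 6) 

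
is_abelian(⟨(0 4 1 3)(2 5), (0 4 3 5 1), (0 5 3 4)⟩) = no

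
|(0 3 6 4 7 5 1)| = 7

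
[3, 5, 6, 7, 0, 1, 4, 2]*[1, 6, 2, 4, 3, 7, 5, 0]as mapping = [0→4, 1→7, 2→5, 3→0, 4→1, 5→6, 6→3, 7→2]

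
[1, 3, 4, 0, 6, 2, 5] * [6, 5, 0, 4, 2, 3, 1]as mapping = [0→5, 1→4, 2→2, 3→6, 4→1, 5→0, 6→3]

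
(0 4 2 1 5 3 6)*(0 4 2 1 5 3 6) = (0 2 5 6 4 1 3)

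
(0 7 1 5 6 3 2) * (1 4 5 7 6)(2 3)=(0 6 2)(1 7 4 5)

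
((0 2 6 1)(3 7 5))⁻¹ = (0 1 6 2)(3 5 7)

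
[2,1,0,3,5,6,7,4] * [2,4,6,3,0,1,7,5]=[6,4,2,3,1,7,5,0]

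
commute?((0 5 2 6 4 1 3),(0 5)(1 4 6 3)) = no:(0 5 2 6 4 1 3)*(0 5)(1 4 6 3) = (2 3 5),(0 5)(1 4 6 3)*(0 5 2 6 4 1 3) = (0 2 6)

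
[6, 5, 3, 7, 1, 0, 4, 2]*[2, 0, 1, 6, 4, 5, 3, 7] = [3, 5, 6, 7, 0, 2, 4, 1]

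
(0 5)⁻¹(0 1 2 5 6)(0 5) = (0 6 5 1 2)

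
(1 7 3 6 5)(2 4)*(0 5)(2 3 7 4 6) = (0 5 1 4 3 2 6)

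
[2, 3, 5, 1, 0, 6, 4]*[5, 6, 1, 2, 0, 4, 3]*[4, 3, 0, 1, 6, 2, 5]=[3, 0, 6, 5, 2, 1, 4]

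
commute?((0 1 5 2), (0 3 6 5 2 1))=no:(0 1 5 2)*(0 3 6 5 2 1)=(1 2 3 6 5), (0 3 6 5 2 1)*(0 1 5 2)=(0 3 6 2 5)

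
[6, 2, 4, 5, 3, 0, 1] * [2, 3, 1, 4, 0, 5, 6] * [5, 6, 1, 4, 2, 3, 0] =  [0, 6, 5, 3, 2, 1, 4]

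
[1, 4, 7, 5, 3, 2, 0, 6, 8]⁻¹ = [6, 0, 5, 4, 1, 3, 7, 2, 8]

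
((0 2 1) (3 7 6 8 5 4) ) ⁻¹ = (0 1 2) (3 4 5 8 6 7) 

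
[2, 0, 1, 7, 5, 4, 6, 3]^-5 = [2, 0, 1, 7, 5, 4, 6, 3]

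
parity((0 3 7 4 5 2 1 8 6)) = even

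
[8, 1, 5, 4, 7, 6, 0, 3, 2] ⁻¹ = [6, 1, 8, 7, 3, 2, 5, 4, 0] 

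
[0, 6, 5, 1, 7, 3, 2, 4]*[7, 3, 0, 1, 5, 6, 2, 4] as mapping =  [0→7, 1→2, 2→6, 3→3, 4→4, 5→1, 6→0, 7→5] 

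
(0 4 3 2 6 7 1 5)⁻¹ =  (0 5 1 7 6 2 3 4)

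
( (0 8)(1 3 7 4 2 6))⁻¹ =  (0 8)(1 6 2 4 7 3)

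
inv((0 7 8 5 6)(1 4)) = (0 6 5 8 7)(1 4)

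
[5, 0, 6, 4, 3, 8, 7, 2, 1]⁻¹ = [1, 8, 7, 4, 3, 0, 2, 6, 5]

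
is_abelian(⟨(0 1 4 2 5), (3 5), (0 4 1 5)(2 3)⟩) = no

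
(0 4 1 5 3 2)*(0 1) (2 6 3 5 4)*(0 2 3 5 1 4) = (0 3 6 5 1) (2 4) 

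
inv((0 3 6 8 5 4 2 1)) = (0 1 2 4 5 8 6 3)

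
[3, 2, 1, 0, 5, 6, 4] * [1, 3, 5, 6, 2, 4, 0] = [6, 5, 3, 1, 4, 0, 2]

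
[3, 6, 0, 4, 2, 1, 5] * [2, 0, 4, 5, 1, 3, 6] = [5, 6, 2, 1, 4, 0, 3]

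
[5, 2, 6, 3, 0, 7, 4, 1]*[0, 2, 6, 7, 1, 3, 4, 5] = [3, 6, 4, 7, 0, 5, 1, 2]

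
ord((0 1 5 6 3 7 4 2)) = 8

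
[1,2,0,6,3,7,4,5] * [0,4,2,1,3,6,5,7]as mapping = [0→4,1→2,2→0,3→5,4→1,5→7,6→3,7→6]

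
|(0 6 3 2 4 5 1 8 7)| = 9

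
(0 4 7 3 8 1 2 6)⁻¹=(0 6 2 1 8 3 7 4)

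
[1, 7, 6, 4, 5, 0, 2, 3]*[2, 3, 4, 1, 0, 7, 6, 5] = [3, 5, 6, 0, 7, 2, 4, 1]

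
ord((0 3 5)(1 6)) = 6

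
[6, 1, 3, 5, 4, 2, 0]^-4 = [0, 1, 5, 2, 4, 3, 6]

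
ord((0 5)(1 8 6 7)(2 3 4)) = 12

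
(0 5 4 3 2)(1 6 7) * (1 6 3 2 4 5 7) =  (0 7 6 1 3 4 2)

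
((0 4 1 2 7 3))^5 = (0 3 7 2 1 4)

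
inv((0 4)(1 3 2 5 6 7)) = (0 4)(1 7 6 5 2 3)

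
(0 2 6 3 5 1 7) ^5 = (0 1 3 2 7 5 6) 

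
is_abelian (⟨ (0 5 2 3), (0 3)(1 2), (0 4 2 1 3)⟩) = no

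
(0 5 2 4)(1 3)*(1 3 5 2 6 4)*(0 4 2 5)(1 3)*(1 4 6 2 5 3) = (0 3 4 6 5 2 1)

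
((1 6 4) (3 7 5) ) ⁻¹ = (1 4 6) (3 5 7) 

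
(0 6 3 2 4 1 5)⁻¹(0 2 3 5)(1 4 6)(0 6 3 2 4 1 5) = (0 6 4 2)(1 3 5)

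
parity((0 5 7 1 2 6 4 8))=odd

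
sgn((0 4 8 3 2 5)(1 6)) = 1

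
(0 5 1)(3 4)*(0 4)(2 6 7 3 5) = (0 2 6 7 3)(1 4 5)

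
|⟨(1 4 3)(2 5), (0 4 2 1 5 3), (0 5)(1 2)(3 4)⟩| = 720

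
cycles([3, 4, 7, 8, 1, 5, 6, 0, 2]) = (0 3 8 2 7)(1 4)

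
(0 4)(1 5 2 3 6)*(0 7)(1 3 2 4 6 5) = (0 6 3 5 4 7)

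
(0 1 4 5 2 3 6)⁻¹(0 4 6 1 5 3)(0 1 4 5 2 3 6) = (0 4 2 6 1 5)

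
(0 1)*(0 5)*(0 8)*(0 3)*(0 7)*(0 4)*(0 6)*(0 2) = (0 1 5 8 3 7 4 6 2)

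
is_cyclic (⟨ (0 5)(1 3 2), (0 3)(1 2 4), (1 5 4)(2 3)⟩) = no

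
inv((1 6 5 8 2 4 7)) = (1 7 4 2 8 5 6)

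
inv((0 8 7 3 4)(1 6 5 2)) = (0 4 3 7 8)(1 2 5 6)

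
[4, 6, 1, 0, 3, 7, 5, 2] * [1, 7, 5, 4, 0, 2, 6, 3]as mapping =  [0→0, 1→6, 2→7, 3→1, 4→4, 5→3, 6→2, 7→5]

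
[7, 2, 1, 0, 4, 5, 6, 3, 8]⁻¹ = [3, 2, 1, 7, 4, 5, 6, 0, 8]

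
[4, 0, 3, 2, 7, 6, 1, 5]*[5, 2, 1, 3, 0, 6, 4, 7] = [0, 5, 3, 1, 7, 4, 2, 6]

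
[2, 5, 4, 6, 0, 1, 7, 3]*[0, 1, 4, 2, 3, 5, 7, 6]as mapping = [0→4, 1→5, 2→3, 3→7, 4→0, 5→1, 6→6, 7→2]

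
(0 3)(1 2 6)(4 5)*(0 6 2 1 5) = (0 3 6 5 4)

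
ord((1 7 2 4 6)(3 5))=10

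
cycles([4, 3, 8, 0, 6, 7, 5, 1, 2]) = (0 4 6 5 7 1 3)(2 8)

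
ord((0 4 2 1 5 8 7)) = 7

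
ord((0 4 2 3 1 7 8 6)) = 8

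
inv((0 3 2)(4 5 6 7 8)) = (0 2 3)(4 8 7 6 5)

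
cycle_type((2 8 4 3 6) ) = 5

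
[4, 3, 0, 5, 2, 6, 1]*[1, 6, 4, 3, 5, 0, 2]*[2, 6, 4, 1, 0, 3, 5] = [3, 1, 6, 2, 0, 4, 5]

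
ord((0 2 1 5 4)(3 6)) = 10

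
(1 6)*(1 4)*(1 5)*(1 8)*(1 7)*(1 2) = (1 6 4 5 8 7 2)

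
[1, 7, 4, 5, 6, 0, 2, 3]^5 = [0, 1, 6, 3, 2, 5, 4, 7]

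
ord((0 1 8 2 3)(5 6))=10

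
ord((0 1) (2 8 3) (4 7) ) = 6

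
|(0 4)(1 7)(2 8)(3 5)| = 2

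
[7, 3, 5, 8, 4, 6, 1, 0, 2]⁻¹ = [7, 6, 8, 1, 4, 2, 5, 0, 3]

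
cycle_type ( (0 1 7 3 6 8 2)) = 7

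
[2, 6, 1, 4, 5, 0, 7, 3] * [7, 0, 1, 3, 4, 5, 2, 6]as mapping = [0→1, 1→2, 2→0, 3→4, 4→5, 5→7, 6→6, 7→3]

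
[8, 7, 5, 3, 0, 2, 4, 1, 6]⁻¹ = [4, 7, 5, 3, 6, 2, 8, 1, 0]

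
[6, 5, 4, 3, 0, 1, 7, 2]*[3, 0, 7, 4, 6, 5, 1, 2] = [1, 5, 6, 4, 3, 0, 2, 7]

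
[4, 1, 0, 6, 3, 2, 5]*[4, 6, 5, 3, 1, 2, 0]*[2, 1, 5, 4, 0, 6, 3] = [1, 3, 0, 2, 4, 6, 5]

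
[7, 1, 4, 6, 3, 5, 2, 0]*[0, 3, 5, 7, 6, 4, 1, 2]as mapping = [0→2, 1→3, 2→6, 3→1, 4→7, 5→4, 6→5, 7→0]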